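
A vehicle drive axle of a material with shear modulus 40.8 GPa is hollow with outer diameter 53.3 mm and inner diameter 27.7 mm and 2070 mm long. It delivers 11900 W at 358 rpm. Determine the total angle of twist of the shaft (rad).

0.0219 rad

ω = 2π·358/60 = 37.49 rad/s, so T = P/ω = 11900 / 37.49 = 317.4 N·m.
J = π(d_o⁴ − d_i⁴)/32 = π(0.0533⁴ − 0.0277⁴)/32 = 7.345×10^-7 m⁴.
θ = T·L/(G·J) = 317.4 × 2.07 / (40.8×10⁹ × 7.345×10^-7) = 0.02192 rad.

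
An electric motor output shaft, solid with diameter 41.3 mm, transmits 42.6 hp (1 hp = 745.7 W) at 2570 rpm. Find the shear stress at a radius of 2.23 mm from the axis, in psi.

134 psi

ω = 2π·2570/60 = 269.1 rad/s, so T = P/ω = 42.6×745.7 / 269.1 = 118.0 N·m.
J = πd⁴/32 = π(0.0413)⁴/32 = 2.856×10^-7 m⁴.
Shear stress varies linearly with radius: τ = T·r/J = 118.0 × 0.00223 / 2.856×10^-7 = 9.215×10^5 Pa.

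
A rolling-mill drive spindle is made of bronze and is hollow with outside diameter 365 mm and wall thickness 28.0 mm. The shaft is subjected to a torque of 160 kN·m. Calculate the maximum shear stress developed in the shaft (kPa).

J = π(d_o⁴ − d_i⁴)/32 = π(0.365⁴ − 0.309⁴)/32 = 8.475×10^-4 m⁴.
τ_max = T·r/J = 160000 × 0.182 / 8.475×10^-4 = 3.446×10^7 Pa.

34500 kPa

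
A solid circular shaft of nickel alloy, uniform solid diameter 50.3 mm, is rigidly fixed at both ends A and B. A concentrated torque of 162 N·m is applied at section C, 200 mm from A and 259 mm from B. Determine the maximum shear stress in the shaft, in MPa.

3.66 MPa

With uniform GJ and both ends fixed, compatibility θ_AC = θ_CB gives T_A·a = T_B·b, together with T_A + T_B = T₀.
T_A = T₀·b/(a+b) = 162.0·259/459.0 = 91.41 N·m; T_B = 70.59 N·m.
τ in each portion: τ_AC = 3.66×10^6 Pa, τ_CB = 2.82×10^6 Pa; maximum is in AC.
τ_max = T_AC·r/J = 91.41·0.0251/6.28×10^-7 = 3.658×10^6 Pa.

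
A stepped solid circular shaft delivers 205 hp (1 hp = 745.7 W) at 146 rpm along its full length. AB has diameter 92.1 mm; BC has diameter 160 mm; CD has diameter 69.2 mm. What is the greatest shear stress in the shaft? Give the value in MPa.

ω = 2π·146/60 = 15.29 rad/s, so T = P/ω = 205×745.7 / 15.29 = 9999 N·m.
Under the same torque, τ_max = 16T/(πd³) is largest where d is smallest — segment CD (d = 69.2 mm).
τ_max = 16·9999/(π·(0.0692)³) = 1.537×10^8 Pa.

154 MPa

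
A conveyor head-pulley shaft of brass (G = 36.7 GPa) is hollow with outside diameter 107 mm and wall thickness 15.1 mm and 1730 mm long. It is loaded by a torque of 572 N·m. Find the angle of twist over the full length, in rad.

0.00285 rad

J = π(d_o⁴ − d_i⁴)/32 = π(0.107⁴ − 0.0768⁴)/32 = 9.453×10^-6 m⁴.
θ = T·L/(G·J) = 572.0 × 1.73 / (36.7×10⁹ × 9.453×10^-6) = 2.852×10^-3 rad.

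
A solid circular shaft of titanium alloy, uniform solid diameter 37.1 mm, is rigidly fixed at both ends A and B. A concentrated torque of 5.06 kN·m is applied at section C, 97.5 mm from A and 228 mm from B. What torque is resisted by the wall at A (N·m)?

3540 N·m

With uniform GJ and both ends fixed, compatibility θ_AC = θ_CB gives T_A·a = T_B·b, together with T_A + T_B = T₀.
T_A = T₀·b/(a+b) = 5060·228/325.5 = 3544 N·m; T_B = 1516 N·m.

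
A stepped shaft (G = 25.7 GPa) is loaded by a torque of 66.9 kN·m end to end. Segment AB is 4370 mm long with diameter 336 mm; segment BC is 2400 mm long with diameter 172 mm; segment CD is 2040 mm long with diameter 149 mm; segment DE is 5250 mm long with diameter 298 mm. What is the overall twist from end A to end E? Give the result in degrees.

J_AB = π(0.336)⁴/32 = 1.25×10^-3 m⁴; J_BC = π(0.172)⁴/32 = 8.59×10^-5 m⁴; J_CD = π(0.149)⁴/32 = 4.84×10^-5 m⁴; J_DE = π(0.298)⁴/32 = 7.74×10^-4 m⁴.
θ = (T/G)·Σ L_i/J_i = (66900/25.7×10⁹)·(4.37/1.25×10^-3 + 2.40/8.59×10^-5 + 2.04/4.84×10^-5 + 5.25/7.74×10^-4) = 0.2092 rad.

12.0°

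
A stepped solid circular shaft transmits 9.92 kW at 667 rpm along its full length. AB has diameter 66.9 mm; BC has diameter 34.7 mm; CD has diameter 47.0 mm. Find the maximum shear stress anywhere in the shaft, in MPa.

17.3 MPa

ω = 2π·667/60 = 69.85 rad/s, so T = P/ω = 9.92×10³ / 69.85 = 142.0 N·m.
Under the same torque, τ_max = 16T/(πd³) is largest where d is smallest — segment BC (d = 34.7 mm).
τ_max = 16·142.0/(π·(0.0347)³) = 1.731×10^7 Pa.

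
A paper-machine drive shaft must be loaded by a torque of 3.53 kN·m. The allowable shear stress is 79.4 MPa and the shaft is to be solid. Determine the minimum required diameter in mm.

61.0 mm

For a solid shaft τ_max = 16T/(πd³), so d = (16T/(π τ_allow))^(1/3) = (16·3530/(π·7.94×10^7))^(1/3) = 0.06095 m.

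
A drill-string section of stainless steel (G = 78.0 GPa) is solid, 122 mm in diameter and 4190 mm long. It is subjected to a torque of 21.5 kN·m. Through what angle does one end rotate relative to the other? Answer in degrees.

3.04°

J = πd⁴/32 = π(0.122)⁴/32 = 2.175×10^-5 m⁴.
θ = T·L/(G·J) = 21500 × 4.19 / (78.0×10⁹ × 2.175×10^-5) = 0.05310 rad.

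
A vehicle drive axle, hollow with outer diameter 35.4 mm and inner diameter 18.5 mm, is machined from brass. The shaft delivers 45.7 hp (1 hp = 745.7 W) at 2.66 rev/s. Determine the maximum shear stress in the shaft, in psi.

36700 psi

ω = 2π·2.66 = 16.71 rad/s, so T = P/ω = 45.7×745.7 / 16.71 = 2039 N·m.
J = π(d_o⁴ − d_i⁴)/32 = π(0.0354⁴ − 0.0185⁴)/32 = 1.427×10^-7 m⁴.
τ_max = T·r/J = 2039 × 0.0177 / 1.427×10^-7 = 2.530×10^8 Pa.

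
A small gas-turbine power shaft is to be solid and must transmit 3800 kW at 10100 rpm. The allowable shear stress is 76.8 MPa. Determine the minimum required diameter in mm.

ω = 2π·10100/60 = 1058 rad/s, so T = P/ω = 3800×10³ / 1058 = 3593 N·m.
For a solid shaft τ_max = 16T/(πd³), so d = (16T/(π τ_allow))^(1/3) = (16·3593/(π·7.68×10^7))^(1/3) = 0.06199 m.

62.0 mm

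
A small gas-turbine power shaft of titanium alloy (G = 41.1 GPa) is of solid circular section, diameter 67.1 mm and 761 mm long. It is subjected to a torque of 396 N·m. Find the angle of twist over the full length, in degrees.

J = πd⁴/32 = π(0.0671)⁴/32 = 1.990×10^-6 m⁴.
θ = T·L/(G·J) = 396.0 × 0.761 / (41.1×10⁹ × 1.990×10^-6) = 3.684×10^-3 rad.

0.211°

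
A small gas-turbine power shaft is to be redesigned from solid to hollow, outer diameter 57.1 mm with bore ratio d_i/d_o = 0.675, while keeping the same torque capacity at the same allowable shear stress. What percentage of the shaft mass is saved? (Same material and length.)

36.4 %

Equal τ_max and T ⇒ the solid shaft needs d_s³ = d_o³(1−k⁴), so d_s = 57.1·(1−0.675⁴)^(1/3) = 52.84 mm.
Area ratio A_h/A_s = d_o²(1−k²)/d_s² = (1−k²)/(1−k⁴)^(2/3) = 0.6357.
Mass saving = 1 − 0.6357 = 36.4 %.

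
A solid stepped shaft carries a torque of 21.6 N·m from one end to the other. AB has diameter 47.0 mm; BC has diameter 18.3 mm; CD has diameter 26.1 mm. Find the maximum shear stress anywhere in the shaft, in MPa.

Under the same torque, τ_max = 16T/(πd³) is largest where d is smallest — segment BC (d = 18.3 mm).
τ_max = 16·21.60/(π·(0.0183)³) = 1.795×10^7 Pa.

18.0 MPa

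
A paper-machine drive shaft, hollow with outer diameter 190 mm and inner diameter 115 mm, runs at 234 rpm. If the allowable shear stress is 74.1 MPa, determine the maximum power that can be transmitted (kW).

J = π(d_o⁴ − d_i⁴)/32 = π(0.190⁴ − 0.115⁴)/32 = 1.108×10^-4 m⁴.
T_max = τ_allow·J/r = 7.41×10^7 × 1.108×10^-4 / 0.0950 = 86400 N·m.
ω = 2π·234/60 = 24.50 rad/s, so P_max = T_max·ω = 2.117×10^6 W.

2120 kW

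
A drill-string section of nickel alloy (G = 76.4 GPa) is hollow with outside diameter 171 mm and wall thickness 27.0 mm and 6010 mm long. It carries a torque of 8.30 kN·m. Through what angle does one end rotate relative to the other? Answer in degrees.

J = π(d_o⁴ − d_i⁴)/32 = π(0.171⁴ − 0.117⁴)/32 = 6.555×10^-5 m⁴.
θ = T·L/(G·J) = 8300 × 6.01 / (76.4×10⁹ × 6.555×10^-5) = 9.961×10^-3 rad.

0.571°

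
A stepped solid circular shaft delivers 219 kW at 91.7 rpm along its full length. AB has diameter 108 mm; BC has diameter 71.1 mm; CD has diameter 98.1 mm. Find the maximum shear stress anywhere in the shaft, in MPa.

ω = 2π·91.7/60 = 9.603 rad/s, so T = P/ω = 219×10³ / 9.603 = 22810 N·m.
Under the same torque, τ_max = 16T/(πd³) is largest where d is smallest — segment BC (d = 71.1 mm).
τ_max = 16·22810/(π·(0.0711)³) = 3.232×10^8 Pa.

323 MPa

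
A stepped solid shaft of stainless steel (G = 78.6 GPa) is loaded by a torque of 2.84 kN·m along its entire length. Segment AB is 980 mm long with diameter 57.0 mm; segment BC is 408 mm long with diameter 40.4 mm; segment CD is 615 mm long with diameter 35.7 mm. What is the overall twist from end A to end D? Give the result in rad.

J_AB = π(0.0570)⁴/32 = 1.04×10^-6 m⁴; J_BC = π(0.0404)⁴/32 = 2.62×10^-7 m⁴; J_CD = π(0.0357)⁴/32 = 1.59×10^-7 m⁴.
θ = (T/G)·Σ L_i/J_i = (2840/78.6×10⁹)·(0.980/1.04×10^-6 + 0.408/2.62×10^-7 + 0.615/1.59×10^-7) = 0.2299 rad.

0.230 rad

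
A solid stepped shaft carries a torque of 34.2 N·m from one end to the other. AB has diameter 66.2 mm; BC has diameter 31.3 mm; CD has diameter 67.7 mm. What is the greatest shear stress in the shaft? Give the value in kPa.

5680 kPa

Under the same torque, τ_max = 16T/(πd³) is largest where d is smallest — segment BC (d = 31.3 mm).
τ_max = 16·34.20/(π·(0.0313)³) = 5.680×10^6 Pa.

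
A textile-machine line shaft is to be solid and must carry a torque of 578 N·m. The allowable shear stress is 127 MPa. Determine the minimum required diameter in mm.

For a solid shaft τ_max = 16T/(πd³), so d = (16T/(π τ_allow))^(1/3) = (16·578.0/(π·1.27×10^8))^(1/3) = 0.02851 m.

28.5 mm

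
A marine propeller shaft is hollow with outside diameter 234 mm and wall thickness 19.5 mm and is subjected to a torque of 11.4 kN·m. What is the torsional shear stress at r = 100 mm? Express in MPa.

J = π(d_o⁴ − d_i⁴)/32 = π(0.234⁴ − 0.195⁴)/32 = 1.524×10^-4 m⁴.
Shear stress varies linearly with radius: τ = T·r/J = 11400 × 0.100 / 1.524×10^-4 = 7.480×10^6 Pa.

7.48 MPa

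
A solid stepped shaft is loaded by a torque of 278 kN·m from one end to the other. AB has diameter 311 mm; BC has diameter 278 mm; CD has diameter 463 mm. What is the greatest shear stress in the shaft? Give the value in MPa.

Under the same torque, τ_max = 16T/(πd³) is largest where d is smallest — segment BC (d = 278 mm).
τ_max = 16·278000/(π·(0.278)³) = 6.590×10^7 Pa.

65.9 MPa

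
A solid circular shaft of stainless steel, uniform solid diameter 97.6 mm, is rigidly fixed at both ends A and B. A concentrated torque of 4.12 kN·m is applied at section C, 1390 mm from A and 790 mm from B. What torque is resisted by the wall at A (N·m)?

1490 N·m

With uniform GJ and both ends fixed, compatibility θ_AC = θ_CB gives T_A·a = T_B·b, together with T_A + T_B = T₀.
T_A = T₀·b/(a+b) = 4120·790/2180 = 1493 N·m; T_B = 2627 N·m.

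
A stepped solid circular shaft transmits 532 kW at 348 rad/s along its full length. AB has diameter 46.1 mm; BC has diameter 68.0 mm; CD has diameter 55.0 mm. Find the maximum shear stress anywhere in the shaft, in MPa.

ω = 348 rad/s, so T = P/ω = 532×10³ / 348.0 = 1529 N·m.
Under the same torque, τ_max = 16T/(πd³) is largest where d is smallest — segment AB (d = 46.1 mm).
τ_max = 16·1529/(π·(0.0461)³) = 7.947×10^7 Pa.

79.5 MPa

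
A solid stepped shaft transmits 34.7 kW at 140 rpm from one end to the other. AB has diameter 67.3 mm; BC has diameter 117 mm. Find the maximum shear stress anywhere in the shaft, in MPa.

39.5 MPa

ω = 2π·140/60 = 14.66 rad/s, so T = P/ω = 34.7×10³ / 14.66 = 2367 N·m.
Under the same torque, τ_max = 16T/(πd³) is largest where d is smallest — segment AB (d = 67.3 mm).
τ_max = 16·2367/(π·(0.0673)³) = 3.955×10^7 Pa.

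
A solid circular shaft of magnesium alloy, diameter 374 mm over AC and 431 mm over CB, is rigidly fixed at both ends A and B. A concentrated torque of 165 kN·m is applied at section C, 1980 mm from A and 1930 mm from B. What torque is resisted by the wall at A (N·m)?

58700 N·m

Compatibility: T_A·a/J_AC = T_B·b/J_CB with T_A + T_B = T₀.
J_AC = 1.92×10^-3 m⁴, J_CB = 3.39×10^-3 m⁴, so T_A = T₀·(J_AC/a)/((J_AC/a)+(J_CB/b)) = 58730 N·m, T_B = 106300 N·m.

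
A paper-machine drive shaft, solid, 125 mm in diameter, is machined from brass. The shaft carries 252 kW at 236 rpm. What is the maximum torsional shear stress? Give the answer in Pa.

ω = 2π·236/60 = 24.71 rad/s, so T = P/ω = 252×10³ / 24.71 = 10200 N·m.
J = πd⁴/32 = π(0.125)⁴/32 = 2.397×10^-5 m⁴.
τ_max = T·r/J = 10200 × 0.0625 / 2.397×10^-5 = 2.659×10^7 Pa.

2.66e7 Pa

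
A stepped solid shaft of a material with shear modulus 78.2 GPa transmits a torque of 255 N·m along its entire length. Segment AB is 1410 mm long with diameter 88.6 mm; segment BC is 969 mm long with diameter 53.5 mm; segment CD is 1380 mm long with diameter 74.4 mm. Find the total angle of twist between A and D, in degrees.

0.354°

J_AB = π(0.0886)⁴/32 = 6.05×10^-6 m⁴; J_BC = π(0.0535)⁴/32 = 8.04×10^-7 m⁴; J_CD = π(0.0744)⁴/32 = 3.01×10^-6 m⁴.
θ = (T/G)·Σ L_i/J_i = (255.0/78.2×10⁹)·(1.41/6.05×10^-6 + 0.969/8.04×10^-7 + 1.38/3.01×10^-6) = 6.185×10^-3 rad.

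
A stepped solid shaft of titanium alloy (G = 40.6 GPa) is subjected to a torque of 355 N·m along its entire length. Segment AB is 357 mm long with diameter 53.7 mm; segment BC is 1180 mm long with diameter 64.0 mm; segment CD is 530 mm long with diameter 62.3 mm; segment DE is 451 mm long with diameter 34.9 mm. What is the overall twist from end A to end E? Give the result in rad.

J_AB = π(0.0537)⁴/32 = 8.16×10^-7 m⁴; J_BC = π(0.0640)⁴/32 = 1.65×10^-6 m⁴; J_CD = π(0.0623)⁴/32 = 1.48×10^-6 m⁴; J_DE = π(0.0349)⁴/32 = 1.46×10^-7 m⁴.
θ = (T/G)·Σ L_i/J_i = (355.0/40.6×10⁹)·(0.357/8.16×10^-7 + 1.18/1.65×10^-6 + 0.530/1.48×10^-6 + 0.451/1.46×10^-7) = 0.04030 rad.

0.0403 rad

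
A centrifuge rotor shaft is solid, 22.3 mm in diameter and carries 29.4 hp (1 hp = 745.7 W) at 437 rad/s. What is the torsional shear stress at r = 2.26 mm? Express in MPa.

4.67 MPa

ω = 437 rad/s, so T = P/ω = 29.4×745.7 / 437.0 = 50.17 N·m.
J = πd⁴/32 = π(0.0223)⁴/32 = 2.428×10^-8 m⁴.
Shear stress varies linearly with radius: τ = T·r/J = 50.17 × 0.00226 / 2.428×10^-8 = 4.670×10^6 Pa.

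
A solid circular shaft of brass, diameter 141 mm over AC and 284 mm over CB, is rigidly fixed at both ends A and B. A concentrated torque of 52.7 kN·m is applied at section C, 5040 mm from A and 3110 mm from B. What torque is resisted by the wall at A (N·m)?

Compatibility: T_A·a/J_AC = T_B·b/J_CB with T_A + T_B = T₀.
J_AC = 3.88×10^-5 m⁴, J_CB = 6.39×10^-4 m⁴, so T_A = T₀·(J_AC/a)/((J_AC/a)+(J_CB/b)) = 1904 N·m, T_B = 50800 N·m.

1900 N·m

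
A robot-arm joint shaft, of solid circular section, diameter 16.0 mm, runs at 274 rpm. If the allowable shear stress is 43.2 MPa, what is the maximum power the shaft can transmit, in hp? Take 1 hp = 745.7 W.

J = πd⁴/32 = π(0.0160)⁴/32 = 6.434×10^-9 m⁴.
T_max = τ_allow·J/r = 4.32×10^7 × 6.434×10^-9 / 0.00800 = 34.74 N·m.
ω = 2π·274/60 = 28.69 rad/s, so P_max = T_max·ω = 996.9 W.

1.34 hp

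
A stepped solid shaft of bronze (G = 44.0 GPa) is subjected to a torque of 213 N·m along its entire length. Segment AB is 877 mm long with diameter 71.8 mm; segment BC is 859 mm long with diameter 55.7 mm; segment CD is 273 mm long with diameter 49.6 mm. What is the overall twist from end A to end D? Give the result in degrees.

J_AB = π(0.0718)⁴/32 = 2.61×10^-6 m⁴; J_BC = π(0.0557)⁴/32 = 9.45×10^-7 m⁴; J_CD = π(0.0496)⁴/32 = 5.94×10^-7 m⁴.
θ = (T/G)·Σ L_i/J_i = (213.0/44.0×10⁹)·(0.877/2.61×10^-6 + 0.859/9.45×10^-7 + 0.273/5.94×10^-7) = 8.252×10^-3 rad.

0.473°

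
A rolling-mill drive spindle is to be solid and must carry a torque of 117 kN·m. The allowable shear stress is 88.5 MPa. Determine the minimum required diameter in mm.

For a solid shaft τ_max = 16T/(πd³), so d = (16T/(π τ_allow))^(1/3) = (16·117000/(π·8.85×10^7))^(1/3) = 0.1888 m.

189 mm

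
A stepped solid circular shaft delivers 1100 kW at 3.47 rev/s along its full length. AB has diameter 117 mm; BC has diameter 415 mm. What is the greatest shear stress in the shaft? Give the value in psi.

23300 psi

ω = 2π·3.47 = 21.80 rad/s, so T = P/ω = 1100×10³ / 21.80 = 50450 N·m.
Under the same torque, τ_max = 16T/(πd³) is largest where d is smallest — segment AB (d = 117 mm).
τ_max = 16·50450/(π·(0.117)³) = 1.604×10^8 Pa.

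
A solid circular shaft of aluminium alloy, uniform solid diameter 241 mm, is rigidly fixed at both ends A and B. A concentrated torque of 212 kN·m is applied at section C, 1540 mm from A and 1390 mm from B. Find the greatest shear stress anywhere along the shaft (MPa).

40.5 MPa

With uniform GJ and both ends fixed, compatibility θ_AC = θ_CB gives T_A·a = T_B·b, together with T_A + T_B = T₀.
T_A = T₀·b/(a+b) = 212000·1390/2930 = 100600 N·m; T_B = 111400 N·m.
τ in each portion: τ_AC = 3.66×10^7 Pa, τ_CB = 4.05×10^7 Pa; maximum is in CB.
τ_max = T_CB·r/J = 111400·0.120/3.31×10^-4 = 4.054×10^7 Pa.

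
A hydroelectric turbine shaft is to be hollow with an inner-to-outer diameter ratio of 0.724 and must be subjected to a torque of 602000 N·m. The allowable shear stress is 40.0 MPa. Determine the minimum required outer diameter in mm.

473 mm

For a hollow shaft with d_i/d_o = 0.724: τ_max = 16T/(π d_o³ (1−k⁴)), so d_o = [16T/(π τ_allow (1−k⁴))]^(1/3) = [16·602000/(π·4.00×10^7·0.7252)]^(1/3) = 0.4728 m.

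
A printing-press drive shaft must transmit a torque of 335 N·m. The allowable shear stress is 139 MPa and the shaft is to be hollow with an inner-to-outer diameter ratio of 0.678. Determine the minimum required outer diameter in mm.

For a hollow shaft with d_i/d_o = 0.678: τ_max = 16T/(π d_o³ (1−k⁴)), so d_o = [16T/(π τ_allow (1−k⁴))]^(1/3) = [16·335.0/(π·1.39×10^8·0.7887)]^(1/3) = 0.02497 m.

25.0 mm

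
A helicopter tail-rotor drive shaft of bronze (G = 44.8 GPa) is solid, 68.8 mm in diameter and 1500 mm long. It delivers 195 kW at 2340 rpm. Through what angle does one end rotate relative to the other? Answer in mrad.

ω = 2π·2340/60 = 245.0 rad/s, so T = P/ω = 195×10³ / 245.0 = 795.8 N·m.
J = πd⁴/32 = π(0.0688)⁴/32 = 2.200×10^-6 m⁴.
θ = T·L/(G·J) = 795.8 × 1.50 / (44.8×10⁹ × 2.200×10^-6) = 0.01211 rad.

12.1 mrad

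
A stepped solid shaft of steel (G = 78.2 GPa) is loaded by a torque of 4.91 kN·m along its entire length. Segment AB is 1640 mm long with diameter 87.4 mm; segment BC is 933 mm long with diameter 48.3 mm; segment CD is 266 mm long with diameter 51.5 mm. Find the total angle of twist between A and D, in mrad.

152 mrad

J_AB = π(0.0874)⁴/32 = 5.73×10^-6 m⁴; J_BC = π(0.0483)⁴/32 = 5.34×10^-7 m⁴; J_CD = π(0.0515)⁴/32 = 6.91×10^-7 m⁴.
θ = (T/G)·Σ L_i/J_i = (4910/78.2×10⁹)·(1.64/5.73×10^-6 + 0.933/5.34×10^-7 + 0.266/6.91×10^-7) = 0.1518 rad.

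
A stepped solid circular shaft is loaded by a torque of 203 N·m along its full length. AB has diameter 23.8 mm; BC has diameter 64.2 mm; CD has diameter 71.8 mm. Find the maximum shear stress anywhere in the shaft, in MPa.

Under the same torque, τ_max = 16T/(πd³) is largest where d is smallest — segment AB (d = 23.8 mm).
τ_max = 16·203.0/(π·(0.0238)³) = 7.669×10^7 Pa.

76.7 MPa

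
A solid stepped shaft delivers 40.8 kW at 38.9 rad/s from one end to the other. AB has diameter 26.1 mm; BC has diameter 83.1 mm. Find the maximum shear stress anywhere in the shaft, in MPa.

ω = 38.9 rad/s, so T = P/ω = 40.8×10³ / 38.90 = 1049 N·m.
Under the same torque, τ_max = 16T/(πd³) is largest where d is smallest — segment AB (d = 26.1 mm).
τ_max = 16·1049/(π·(0.0261)³) = 3.004×10^8 Pa.

300 MPa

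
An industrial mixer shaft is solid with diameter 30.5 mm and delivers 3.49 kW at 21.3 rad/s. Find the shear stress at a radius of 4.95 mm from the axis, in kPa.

ω = 21.3 rad/s, so T = P/ω = 3.49×10³ / 21.30 = 163.8 N·m.
J = πd⁴/32 = π(0.0305)⁴/32 = 8.496×10^-8 m⁴.
Shear stress varies linearly with radius: τ = T·r/J = 163.8 × 0.00495 / 8.496×10^-8 = 9.547×10^6 Pa.

9550 kPa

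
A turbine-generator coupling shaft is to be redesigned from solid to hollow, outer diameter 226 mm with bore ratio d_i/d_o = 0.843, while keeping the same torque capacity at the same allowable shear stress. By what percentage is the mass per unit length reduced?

Equal τ_max and T ⇒ the solid shaft needs d_s³ = d_o³(1−k⁴), so d_s = 226·(1−0.843⁴)^(1/3) = 178.8 mm.
Area ratio A_h/A_s = d_o²(1−k²)/d_s² = (1−k²)/(1−k⁴)^(2/3) = 0.4624.
Mass saving = 1 − 0.4624 = 53.8 %.

53.8 %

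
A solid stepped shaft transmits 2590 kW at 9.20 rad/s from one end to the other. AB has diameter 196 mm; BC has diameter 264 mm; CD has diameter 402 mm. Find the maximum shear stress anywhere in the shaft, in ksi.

27.6 ksi

ω = 9.20 rad/s, so T = P/ω = 2590×10³ / 9.200 = 281500 N·m.
Under the same torque, τ_max = 16T/(πd³) is largest where d is smallest — segment AB (d = 196 mm).
τ_max = 16·281500/(π·(0.196)³) = 1.904×10^8 Pa.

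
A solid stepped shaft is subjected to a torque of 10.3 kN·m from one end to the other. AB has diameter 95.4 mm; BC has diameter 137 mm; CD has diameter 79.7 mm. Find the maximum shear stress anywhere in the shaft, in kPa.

Under the same torque, τ_max = 16T/(πd³) is largest where d is smallest — segment CD (d = 79.7 mm).
τ_max = 16·10300/(π·(0.0797)³) = 1.036×10^8 Pa.

104000 kPa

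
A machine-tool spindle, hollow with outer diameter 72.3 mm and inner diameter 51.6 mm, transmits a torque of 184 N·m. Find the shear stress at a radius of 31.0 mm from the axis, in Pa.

J = π(d_o⁴ − d_i⁴)/32 = π(0.0723⁴ − 0.0516⁴)/32 = 1.987×10^-6 m⁴.
Shear stress varies linearly with radius: τ = T·r/J = 184.0 × 0.0310 / 1.987×10^-6 = 2.871×10^6 Pa.

2.87e6 Pa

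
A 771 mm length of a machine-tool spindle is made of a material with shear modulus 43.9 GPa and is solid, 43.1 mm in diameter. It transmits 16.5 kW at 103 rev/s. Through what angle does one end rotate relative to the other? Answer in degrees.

ω = 2π·103 = 647.2 rad/s, so T = P/ω = 16.5×10³ / 647.2 = 25.50 N·m.
J = πd⁴/32 = π(0.0431)⁴/32 = 3.388×10^-7 m⁴.
θ = T·L/(G·J) = 25.50 × 0.771 / (43.9×10⁹ × 3.388×10^-7) = 1.322×10^-3 rad.

0.0757°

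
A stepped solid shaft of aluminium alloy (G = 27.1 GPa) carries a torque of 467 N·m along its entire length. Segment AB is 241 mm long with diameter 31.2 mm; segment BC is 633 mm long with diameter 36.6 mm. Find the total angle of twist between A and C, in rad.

J_AB = π(0.0312)⁴/32 = 9.30×10^-8 m⁴; J_BC = π(0.0366)⁴/32 = 1.76×10^-7 m⁴.
θ = (T/G)·Σ L_i/J_i = (467.0/27.1×10⁹)·(0.241/9.30×10^-8 + 0.633/1.76×10^-7) = 0.1066 rad.

0.107 rad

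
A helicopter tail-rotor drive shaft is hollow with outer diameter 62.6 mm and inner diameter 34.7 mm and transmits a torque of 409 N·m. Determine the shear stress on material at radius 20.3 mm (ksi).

J = π(d_o⁴ − d_i⁴)/32 = π(0.0626⁴ − 0.0347⁴)/32 = 1.365×10^-6 m⁴.
Shear stress varies linearly with radius: τ = T·r/J = 409.0 × 0.0203 / 1.365×10^-6 = 6.081×10^6 Pa.

0.882 ksi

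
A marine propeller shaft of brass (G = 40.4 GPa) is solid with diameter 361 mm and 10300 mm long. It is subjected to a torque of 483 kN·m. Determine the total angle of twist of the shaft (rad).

J = πd⁴/32 = π(0.361)⁴/32 = 1.667×10^-3 m⁴.
θ = T·L/(G·J) = 483000 × 10.3 / (40.4×10⁹ × 1.667×10^-3) = 0.07385 rad.

0.0739 rad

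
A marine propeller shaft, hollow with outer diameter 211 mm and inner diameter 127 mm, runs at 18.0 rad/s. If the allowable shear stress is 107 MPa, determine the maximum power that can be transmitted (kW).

3090 kW

J = π(d_o⁴ − d_i⁴)/32 = π(0.211⁴ − 0.127⁴)/32 = 1.691×10^-4 m⁴.
T_max = τ_allow·J/r = 1.07×10^8 × 1.691×10^-4 / 0.105 = 171500 N·m.
ω = 18.0 rad/s, so P_max = T_max·ω = 3.086×10^6 W.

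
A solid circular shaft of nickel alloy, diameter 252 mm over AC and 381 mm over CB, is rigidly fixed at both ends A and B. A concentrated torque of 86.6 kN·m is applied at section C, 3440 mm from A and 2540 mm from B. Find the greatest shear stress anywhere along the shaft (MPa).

6.99 MPa

Compatibility: T_A·a/J_AC = T_B·b/J_CB with T_A + T_B = T₀.
J_AC = 3.96×10^-4 m⁴, J_CB = 2.07×10^-3 m⁴, so T_A = T₀·(J_AC/a)/((J_AC/a)+(J_CB/b)) = 10720 N·m, T_B = 75880 N·m.
τ in each portion: τ_AC = 3.41×10^6 Pa, τ_CB = 6.99×10^6 Pa; maximum is in CB.
τ_max = T_CB·r/J = 75880·0.191/2.07×10^-3 = 6.987×10^6 Pa.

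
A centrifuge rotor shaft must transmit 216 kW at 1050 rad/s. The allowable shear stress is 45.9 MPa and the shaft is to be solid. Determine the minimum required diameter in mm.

28.4 mm

ω = 1050 rad/s, so T = P/ω = 216×10³ / 1050 = 205.7 N·m.
For a solid shaft τ_max = 16T/(πd³), so d = (16T/(π τ_allow))^(1/3) = (16·205.7/(π·4.59×10^7))^(1/3) = 0.02837 m.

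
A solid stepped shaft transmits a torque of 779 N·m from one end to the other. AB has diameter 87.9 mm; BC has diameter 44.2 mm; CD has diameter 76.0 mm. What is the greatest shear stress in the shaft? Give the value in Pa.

Under the same torque, τ_max = 16T/(πd³) is largest where d is smallest — segment BC (d = 44.2 mm).
τ_max = 16·779.0/(π·(0.0442)³) = 4.595×10^7 Pa.

4.59e7 Pa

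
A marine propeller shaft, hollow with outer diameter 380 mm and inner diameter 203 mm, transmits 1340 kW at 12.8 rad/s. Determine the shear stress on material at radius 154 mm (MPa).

8.57 MPa

ω = 12.8 rad/s, so T = P/ω = 1340×10³ / 12.80 = 104700 N·m.
J = π(d_o⁴ − d_i⁴)/32 = π(0.380⁴ − 0.203⁴)/32 = 1.880×10^-3 m⁴.
Shear stress varies linearly with radius: τ = T·r/J = 104700 × 0.154 / 1.880×10^-3 = 8.574×10^6 Pa.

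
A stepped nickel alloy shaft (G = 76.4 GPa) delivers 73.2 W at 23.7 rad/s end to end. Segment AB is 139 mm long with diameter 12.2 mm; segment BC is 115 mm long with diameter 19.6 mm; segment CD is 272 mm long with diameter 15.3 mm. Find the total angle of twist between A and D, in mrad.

ω = 23.7 rad/s, so T = P/ω = 73.2 / 23.70 = 3.089 N·m.
J_AB = π(0.0122)⁴/32 = 2.17×10^-9 m⁴; J_BC = π(0.0196)⁴/32 = 1.45×10^-8 m⁴; J_CD = π(0.0153)⁴/32 = 5.38×10^-9 m⁴.
θ = (T/G)·Σ L_i/J_i = (3.089/76.4×10⁹)·(0.139/2.17×10^-9 + 0.115/1.45×10^-8 + 0.272/5.38×10^-9) = 4.949×10^-3 rad.

4.95 mrad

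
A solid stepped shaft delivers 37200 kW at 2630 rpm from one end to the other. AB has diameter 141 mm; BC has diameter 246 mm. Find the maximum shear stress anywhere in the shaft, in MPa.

245 MPa

ω = 2π·2630/60 = 275.4 rad/s, so T = P/ω = 37200×10³ / 275.4 = 135100 N·m.
Under the same torque, τ_max = 16T/(πd³) is largest where d is smallest — segment AB (d = 141 mm).
τ_max = 16·135100/(π·(0.141)³) = 2.454×10^8 Pa.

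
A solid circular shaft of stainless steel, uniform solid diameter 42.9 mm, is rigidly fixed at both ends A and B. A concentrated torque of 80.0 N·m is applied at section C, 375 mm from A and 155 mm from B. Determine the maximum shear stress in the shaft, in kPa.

3650 kPa

With uniform GJ and both ends fixed, compatibility θ_AC = θ_CB gives T_A·a = T_B·b, together with T_A + T_B = T₀.
T_A = T₀·b/(a+b) = 80.00·155/530.0 = 23.40 N·m; T_B = 56.60 N·m.
τ in each portion: τ_AC = 1.51×10^6 Pa, τ_CB = 3.65×10^6 Pa; maximum is in CB.
τ_max = T_CB·r/J = 56.60·0.0215/3.33×10^-7 = 3.651×10^6 Pa.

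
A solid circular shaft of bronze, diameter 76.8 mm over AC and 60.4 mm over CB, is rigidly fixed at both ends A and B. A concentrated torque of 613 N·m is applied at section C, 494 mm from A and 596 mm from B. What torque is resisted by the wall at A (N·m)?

465 N·m

Compatibility: T_A·a/J_AC = T_B·b/J_CB with T_A + T_B = T₀.
J_AC = 3.42×10^-6 m⁴, J_CB = 1.31×10^-6 m⁴, so T_A = T₀·(J_AC/a)/((J_AC/a)+(J_CB/b)) = 465.4 N·m, T_B = 147.6 N·m.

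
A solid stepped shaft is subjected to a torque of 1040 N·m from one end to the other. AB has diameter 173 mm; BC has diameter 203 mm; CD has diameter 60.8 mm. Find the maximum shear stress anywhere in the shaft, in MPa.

Under the same torque, τ_max = 16T/(πd³) is largest where d is smallest — segment CD (d = 60.8 mm).
τ_max = 16·1040/(π·(0.0608)³) = 2.357×10^7 Pa.

23.6 MPa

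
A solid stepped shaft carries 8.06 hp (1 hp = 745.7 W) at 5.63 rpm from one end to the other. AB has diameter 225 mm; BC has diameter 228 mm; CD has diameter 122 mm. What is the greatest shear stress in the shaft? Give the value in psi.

ω = 2π·5.63/60 = 0.5896 rad/s, so T = P/ω = 8.06×745.7 / 0.5896 = 10190 N·m.
Under the same torque, τ_max = 16T/(πd³) is largest where d is smallest — segment CD (d = 122 mm).
τ_max = 16·10190/(π·(0.122)³) = 2.859×10^7 Pa.

4150 psi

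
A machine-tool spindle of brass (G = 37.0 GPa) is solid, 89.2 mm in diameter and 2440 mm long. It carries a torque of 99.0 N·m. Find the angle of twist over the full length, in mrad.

J = πd⁴/32 = π(0.0892)⁴/32 = 6.215×10^-6 m⁴.
θ = T·L/(G·J) = 99.00 × 2.44 / (37.0×10⁹ × 6.215×10^-6) = 1.050×10^-3 rad.

1.05 mrad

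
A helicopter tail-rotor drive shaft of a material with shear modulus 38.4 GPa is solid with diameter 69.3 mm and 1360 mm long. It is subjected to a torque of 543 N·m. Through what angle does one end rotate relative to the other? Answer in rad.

J = πd⁴/32 = π(0.0693)⁴/32 = 2.264×10^-6 m⁴.
θ = T·L/(G·J) = 543.0 × 1.36 / (38.4×10⁹ × 2.264×10^-6) = 8.493×10^-3 rad.

0.00849 rad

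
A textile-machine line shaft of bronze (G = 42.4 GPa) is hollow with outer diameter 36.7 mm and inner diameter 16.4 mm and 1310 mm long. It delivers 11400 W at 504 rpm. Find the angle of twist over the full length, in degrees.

2.24°

ω = 2π·504/60 = 52.78 rad/s, so T = P/ω = 11400 / 52.78 = 216.0 N·m.
J = π(d_o⁴ − d_i⁴)/32 = π(0.0367⁴ − 0.0164⁴)/32 = 1.710×10^-7 m⁴.
θ = T·L/(G·J) = 216.0 × 1.31 / (42.4×10⁹ × 1.710×10^-7) = 0.03903 rad.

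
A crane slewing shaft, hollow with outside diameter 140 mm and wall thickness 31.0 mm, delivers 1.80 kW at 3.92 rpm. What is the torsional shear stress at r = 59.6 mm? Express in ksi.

1.11 ksi

ω = 2π·3.92/60 = 0.4105 rad/s, so T = P/ω = 1.80×10³ / 0.4105 = 4385 N·m.
J = π(d_o⁴ − d_i⁴)/32 = π(0.140⁴ − 0.0780⁴)/32 = 3.408×10^-5 m⁴.
Shear stress varies linearly with radius: τ = T·r/J = 4385 × 0.0596 / 3.408×10^-5 = 7.668×10^6 Pa.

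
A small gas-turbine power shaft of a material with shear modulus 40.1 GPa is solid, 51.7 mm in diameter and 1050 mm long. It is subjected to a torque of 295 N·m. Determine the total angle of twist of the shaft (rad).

J = πd⁴/32 = π(0.0517)⁴/32 = 7.014×10^-7 m⁴.
θ = T·L/(G·J) = 295.0 × 1.05 / (40.1×10⁹ × 7.014×10^-7) = 0.01101 rad.

0.0110 rad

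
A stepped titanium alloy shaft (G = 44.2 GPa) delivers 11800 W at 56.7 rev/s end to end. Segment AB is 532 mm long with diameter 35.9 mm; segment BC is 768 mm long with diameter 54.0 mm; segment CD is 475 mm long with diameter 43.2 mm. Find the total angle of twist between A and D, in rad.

ω = 2π·56.7 = 356.3 rad/s, so T = P/ω = 11800 / 356.3 = 33.12 N·m.
J_AB = π(0.0359)⁴/32 = 1.63×10^-7 m⁴; J_BC = π(0.0540)⁴/32 = 8.35×10^-7 m⁴; J_CD = π(0.0432)⁴/32 = 3.42×10^-7 m⁴.
θ = (T/G)·Σ L_i/J_i = (33.12/44.2×10⁹)·(0.532/1.63×10^-7 + 0.768/8.35×10^-7 + 0.475/3.42×10^-7) = 4.175×10^-3 rad.

0.00418 rad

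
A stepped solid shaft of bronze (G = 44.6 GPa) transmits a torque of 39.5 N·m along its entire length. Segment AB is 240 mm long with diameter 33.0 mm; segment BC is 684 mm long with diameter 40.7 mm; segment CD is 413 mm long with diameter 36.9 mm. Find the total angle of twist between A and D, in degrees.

0.349°

J_AB = π(0.0330)⁴/32 = 1.16×10^-7 m⁴; J_BC = π(0.0407)⁴/32 = 2.69×10^-7 m⁴; J_CD = π(0.0369)⁴/32 = 1.82×10^-7 m⁴.
θ = (T/G)·Σ L_i/J_i = (39.50/44.6×10⁹)·(0.240/1.16×10^-7 + 0.684/2.69×10^-7 + 0.413/1.82×10^-7) = 6.084×10^-3 rad.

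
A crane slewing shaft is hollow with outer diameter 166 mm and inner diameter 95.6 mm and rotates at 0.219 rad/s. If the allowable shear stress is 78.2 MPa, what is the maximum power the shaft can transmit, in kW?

13.7 kW

J = π(d_o⁴ − d_i⁴)/32 = π(0.166⁴ − 0.0956⁴)/32 = 6.635×10^-5 m⁴.
T_max = τ_allow·J/r = 7.82×10^7 × 6.635×10^-5 / 0.0830 = 62510 N·m.
ω = 0.219 rad/s, so P_max = T_max·ω = 1.369×10^4 W.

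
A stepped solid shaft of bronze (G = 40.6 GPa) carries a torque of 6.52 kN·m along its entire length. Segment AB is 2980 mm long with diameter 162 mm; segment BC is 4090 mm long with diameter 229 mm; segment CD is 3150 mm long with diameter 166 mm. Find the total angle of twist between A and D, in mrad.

J_AB = π(0.162)⁴/32 = 6.76×10^-5 m⁴; J_BC = π(0.229)⁴/32 = 2.70×10^-4 m⁴; J_CD = π(0.166)⁴/32 = 7.45×10^-5 m⁴.
θ = (T/G)·Σ L_i/J_i = (6520/40.6×10⁹)·(2.98/6.76×10^-5 + 4.09/2.70×10^-4 + 3.15/7.45×10^-5) = 0.01630 rad.

16.3 mrad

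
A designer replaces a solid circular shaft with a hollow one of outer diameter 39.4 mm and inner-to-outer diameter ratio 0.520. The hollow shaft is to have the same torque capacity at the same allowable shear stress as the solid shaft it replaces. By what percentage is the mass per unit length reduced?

23.3 %

Equal τ_max and T ⇒ the solid shaft needs d_s³ = d_o³(1−k⁴), so d_s = 39.4·(1−0.520⁴)^(1/3) = 38.42 mm.
Area ratio A_h/A_s = d_o²(1−k²)/d_s² = (1−k²)/(1−k⁴)^(2/3) = 0.7675.
Mass saving = 1 − 0.7675 = 23.3 %.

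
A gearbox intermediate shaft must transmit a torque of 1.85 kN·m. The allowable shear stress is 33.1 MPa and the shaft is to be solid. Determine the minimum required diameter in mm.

65.8 mm

For a solid shaft τ_max = 16T/(πd³), so d = (16T/(π τ_allow))^(1/3) = (16·1850/(π·3.31×10^7))^(1/3) = 0.06578 m.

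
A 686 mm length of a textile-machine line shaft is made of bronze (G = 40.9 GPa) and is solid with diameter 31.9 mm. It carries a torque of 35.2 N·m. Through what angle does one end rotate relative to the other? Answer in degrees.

0.333°

J = πd⁴/32 = π(0.0319)⁴/32 = 1.017×10^-7 m⁴.
θ = T·L/(G·J) = 35.20 × 0.686 / (40.9×10⁹ × 1.017×10^-7) = 5.807×10^-3 rad.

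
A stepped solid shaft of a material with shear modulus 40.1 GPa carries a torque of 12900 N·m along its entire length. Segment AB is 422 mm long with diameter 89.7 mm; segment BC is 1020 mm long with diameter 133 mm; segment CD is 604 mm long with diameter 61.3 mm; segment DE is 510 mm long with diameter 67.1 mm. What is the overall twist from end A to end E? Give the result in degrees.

14.6°

J_AB = π(0.0897)⁴/32 = 6.36×10^-6 m⁴; J_BC = π(0.133)⁴/32 = 3.07×10^-5 m⁴; J_CD = π(0.0613)⁴/32 = 1.39×10^-6 m⁴; J_DE = π(0.0671)⁴/32 = 1.99×10^-6 m⁴.
θ = (T/G)·Σ L_i/J_i = (12900/40.1×10⁹)·(0.422/6.36×10^-6 + 1.02/3.07×10^-5 + 0.604/1.39×10^-6 + 0.510/1.99×10^-6) = 0.2546 rad.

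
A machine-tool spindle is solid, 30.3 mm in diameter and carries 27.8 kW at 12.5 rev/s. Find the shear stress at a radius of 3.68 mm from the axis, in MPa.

ω = 2π·12.5 = 78.54 rad/s, so T = P/ω = 27.8×10³ / 78.54 = 354.0 N·m.
J = πd⁴/32 = π(0.0303)⁴/32 = 8.275×10^-8 m⁴.
Shear stress varies linearly with radius: τ = T·r/J = 354.0 × 0.00368 / 8.275×10^-8 = 1.574×10^7 Pa.

15.7 MPa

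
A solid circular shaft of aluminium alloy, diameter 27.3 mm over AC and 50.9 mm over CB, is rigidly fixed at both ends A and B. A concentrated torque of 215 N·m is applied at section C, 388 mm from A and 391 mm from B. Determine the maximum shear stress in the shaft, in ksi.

Compatibility: T_A·a/J_AC = T_B·b/J_CB with T_A + T_B = T₀.
J_AC = 5.45×10^-8 m⁴, J_CB = 6.59×10^-7 m⁴, so T_A = T₀·(J_AC/a)/((J_AC/a)+(J_CB/b)) = 16.55 N·m, T_B = 198.5 N·m.
τ in each portion: τ_AC = 4.14×10^6 Pa, τ_CB = 7.66×10^6 Pa; maximum is in CB.
τ_max = T_CB·r/J = 198.5·0.0255/6.59×10^-7 = 7.664×10^6 Pa.

1.11 ksi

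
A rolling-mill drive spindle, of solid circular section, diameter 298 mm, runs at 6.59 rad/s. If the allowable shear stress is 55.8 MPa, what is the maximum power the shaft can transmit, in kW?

J = πd⁴/32 = π(0.298)⁴/32 = 7.742×10^-4 m⁴.
T_max = τ_allow·J/r = 5.58×10^7 × 7.742×10^-4 / 0.149 = 289900 N·m.
ω = 6.59 rad/s, so P_max = T_max·ω = 1.911×10^6 W.

1910 kW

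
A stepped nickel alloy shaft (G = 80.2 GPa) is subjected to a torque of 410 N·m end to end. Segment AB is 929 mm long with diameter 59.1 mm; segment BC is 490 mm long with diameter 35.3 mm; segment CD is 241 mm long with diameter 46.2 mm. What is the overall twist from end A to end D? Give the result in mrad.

23.2 mrad

J_AB = π(0.0591)⁴/32 = 1.20×10^-6 m⁴; J_BC = π(0.0353)⁴/32 = 1.52×10^-7 m⁴; J_CD = π(0.0462)⁴/32 = 4.47×10^-7 m⁴.
θ = (T/G)·Σ L_i/J_i = (410.0/80.2×10⁹)·(0.929/1.20×10^-6 + 0.490/1.52×10^-7 + 0.241/4.47×10^-7) = 0.02315 rad.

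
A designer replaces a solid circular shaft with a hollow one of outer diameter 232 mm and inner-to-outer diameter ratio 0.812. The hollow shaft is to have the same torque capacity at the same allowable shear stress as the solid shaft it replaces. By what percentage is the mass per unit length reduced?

Equal τ_max and T ⇒ the solid shaft needs d_s³ = d_o³(1−k⁴), so d_s = 232·(1−0.812⁴)^(1/3) = 191.8 mm.
Area ratio A_h/A_s = d_o²(1−k²)/d_s² = (1−k²)/(1−k⁴)^(2/3) = 0.4983.
Mass saving = 1 − 0.4983 = 50.2 %.

50.2 %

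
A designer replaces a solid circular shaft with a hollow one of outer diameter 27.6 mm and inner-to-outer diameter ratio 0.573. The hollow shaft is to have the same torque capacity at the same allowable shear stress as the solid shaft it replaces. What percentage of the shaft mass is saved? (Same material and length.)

27.5 %

Equal τ_max and T ⇒ the solid shaft needs d_s³ = d_o³(1−k⁴), so d_s = 27.6·(1−0.573⁴)^(1/3) = 26.57 mm.
Area ratio A_h/A_s = d_o²(1−k²)/d_s² = (1−k²)/(1−k⁴)^(2/3) = 0.7247.
Mass saving = 1 − 0.7247 = 27.5 %.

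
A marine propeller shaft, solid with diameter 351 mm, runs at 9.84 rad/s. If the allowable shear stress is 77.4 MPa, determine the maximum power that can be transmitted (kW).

J = πd⁴/32 = π(0.351)⁴/32 = 1.490×10^-3 m⁴.
T_max = τ_allow·J/r = 7.74×10^7 × 1.490×10^-3 / 0.175 = 657200 N·m.
ω = 9.84 rad/s, so P_max = T_max·ω = 6.467×10^6 W.

6470 kW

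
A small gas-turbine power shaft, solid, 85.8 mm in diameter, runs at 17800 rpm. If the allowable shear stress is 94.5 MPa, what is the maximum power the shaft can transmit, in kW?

J = πd⁴/32 = π(0.0858)⁴/32 = 5.320×10^-6 m⁴.
T_max = τ_allow·J/r = 9.45×10^7 × 5.320×10^-6 / 0.0429 = 11720 N·m.
ω = 2π·17800/60 = 1864 rad/s, so P_max = T_max·ω = 2.185×10^7 W.

21800 kW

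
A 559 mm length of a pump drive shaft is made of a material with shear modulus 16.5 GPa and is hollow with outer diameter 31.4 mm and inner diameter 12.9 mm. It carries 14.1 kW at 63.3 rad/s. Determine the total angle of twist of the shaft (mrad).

81.4 mrad

ω = 63.3 rad/s, so T = P/ω = 14.1×10³ / 63.30 = 222.7 N·m.
J = π(d_o⁴ − d_i⁴)/32 = π(0.0314⁴ − 0.0129⁴)/32 = 9.272×10^-8 m⁴.
θ = T·L/(G·J) = 222.7 × 0.559 / (16.5×10⁹ × 9.272×10^-8) = 0.08139 rad.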